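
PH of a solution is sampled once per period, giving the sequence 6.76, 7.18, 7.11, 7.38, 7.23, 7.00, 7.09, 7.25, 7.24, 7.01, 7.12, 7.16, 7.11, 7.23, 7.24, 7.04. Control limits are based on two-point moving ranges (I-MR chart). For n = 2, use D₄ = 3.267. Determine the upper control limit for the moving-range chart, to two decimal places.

Moving ranges: 0.42, 0.07, 0.27, 0.15, 0.23, 0.09, 0.16, 0.01, 0.23, 0.11, 0.04, 0.05, 0.12, 0.01, 0.20; M̄R̄ = 2.1600 / 15 = 0.1440
UCL_MR = D₄·M̄R̄ = 3.267 × 0.1440 = 0.4704

0.47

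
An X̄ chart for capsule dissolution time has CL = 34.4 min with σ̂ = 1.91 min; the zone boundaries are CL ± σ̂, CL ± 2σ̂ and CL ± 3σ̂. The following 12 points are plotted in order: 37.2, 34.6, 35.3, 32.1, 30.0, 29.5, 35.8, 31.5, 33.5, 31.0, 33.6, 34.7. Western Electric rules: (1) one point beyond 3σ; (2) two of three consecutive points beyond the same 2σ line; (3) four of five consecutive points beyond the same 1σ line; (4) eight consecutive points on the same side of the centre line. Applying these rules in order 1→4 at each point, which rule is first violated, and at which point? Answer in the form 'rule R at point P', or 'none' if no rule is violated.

rule 2 at point 6

Zone of each point (C = within 1σ̂, B = 1σ̂–2σ̂, A = 2σ̂–3σ̂, * = beyond 3σ̂; sign = side of CL): 1:+B, 2:+C, 3:+C, 4:-B, 5:-A, 6:-A, 7:+C, 8:-B, 9:-C, 10:-B, 11:-C, 12:+C
Rule 2 (two of three consecutive points beyond the same 2σ limit) is satisfied at point 6.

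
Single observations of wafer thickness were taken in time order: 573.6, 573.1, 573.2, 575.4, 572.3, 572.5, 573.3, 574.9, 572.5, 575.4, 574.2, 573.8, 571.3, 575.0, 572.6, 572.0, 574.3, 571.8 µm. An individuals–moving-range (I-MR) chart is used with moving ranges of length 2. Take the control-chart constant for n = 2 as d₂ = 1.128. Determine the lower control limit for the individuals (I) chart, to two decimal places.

X̄ = (573.6 + 573.1 + 573.2 + 575.4 + 572.3 + 572.5 + 573.3 + 574.9 + 572.5 + 575.4 + 574.2 + 573.8 + 571.3 + 575.0 + 572.6 + 572.0 + 574.3 + 571.8) / 18 = 573.4000
Moving ranges: 0.5, 0.1, 2.2, 3.1, 0.2, 0.8, 1.6, 2.4, 2.9, 1.2, 0.4, 2.5, 3.7, 2.4, 0.6, 2.3, 2.5; M̄R̄ = 29.4000 / 17 = 1.7294
LCL = X̄ − 3·M̄R̄/d₂ = 573.4000 − 3 × 1.7294 / 1.128 = 568.8005

568.80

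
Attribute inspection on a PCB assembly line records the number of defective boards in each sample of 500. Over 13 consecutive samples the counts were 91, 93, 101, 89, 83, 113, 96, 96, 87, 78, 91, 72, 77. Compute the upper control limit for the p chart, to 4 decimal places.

0.2310

p̄ = Σdᵢ / (k·n) = 1167 / (13 × 500) = 0.17954
UCL = p̄ + 3·√(p̄(1−p̄)/n) = 0.17954 + 3 × √(0.17954×0.82046/500) = 0.17954 + 3 × 0.01716 = 0.23103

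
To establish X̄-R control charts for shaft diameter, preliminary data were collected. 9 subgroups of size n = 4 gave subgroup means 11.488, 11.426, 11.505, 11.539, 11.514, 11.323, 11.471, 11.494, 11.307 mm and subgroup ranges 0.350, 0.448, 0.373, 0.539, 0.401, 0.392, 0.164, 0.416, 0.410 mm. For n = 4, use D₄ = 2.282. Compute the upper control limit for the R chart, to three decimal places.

0.886

R̄ = (0.350 + 0.448 + 0.373 + 0.539 + 0.401 + 0.392 + 0.164 + 0.416 + 0.410) / 9 = 3.4930 / 9 = 0.3881
UCL_R = D₄·R̄ = 2.282 × 0.3881 = 0.8857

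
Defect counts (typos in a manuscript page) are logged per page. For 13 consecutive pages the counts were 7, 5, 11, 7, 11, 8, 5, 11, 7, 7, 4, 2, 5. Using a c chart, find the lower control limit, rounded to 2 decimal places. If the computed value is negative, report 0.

0.00

c̄ = (7 + 5 + 11 + 7 + 11 + 8 + 5 + 11 + 7 + 7 + 4 + 2 + 5) / 13 = 90 / 13 = 6.9231
LCL = c̄ − 3√c̄ = 6.9231 − 3 × 2.6312 = -0.9704 → 0 (cannot be negative)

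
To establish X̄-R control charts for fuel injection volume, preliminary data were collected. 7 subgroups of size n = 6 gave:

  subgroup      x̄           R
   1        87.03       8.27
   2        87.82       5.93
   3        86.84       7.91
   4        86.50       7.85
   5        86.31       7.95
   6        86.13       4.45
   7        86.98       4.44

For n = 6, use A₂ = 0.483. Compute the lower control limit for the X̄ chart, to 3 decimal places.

83.572

X̄̄ = (87.03 + 87.82 + 86.84 + 86.50 + 86.31 + 86.13 + 86.98) / 7 = 607.6100 / 7 = 86.8014
R̄ = (8.27 + 5.93 + 7.91 + 7.85 + 7.95 + 4.45 + 4.44) / 7 = 46.8000 / 7 = 6.6857
LCL = X̄̄ − A₂·R̄ = 86.8014 − 0.483 × 6.6857 = 83.5722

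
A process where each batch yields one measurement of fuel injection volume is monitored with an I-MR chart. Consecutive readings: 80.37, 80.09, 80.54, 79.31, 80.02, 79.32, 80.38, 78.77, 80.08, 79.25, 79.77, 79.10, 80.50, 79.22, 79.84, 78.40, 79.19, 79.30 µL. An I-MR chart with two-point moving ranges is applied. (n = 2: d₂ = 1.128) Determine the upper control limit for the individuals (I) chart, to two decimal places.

X̄ = (80.37 + 80.09 + 80.54 + 79.31 + 80.02 + 79.32 + 80.38 + 78.77 + 80.08 + 79.25 + 79.77 + 79.10 + 80.50 + 79.22 + 79.84 + 78.40 + 79.19 + 79.30) / 18 = 79.6361
Moving ranges: 0.28, 0.45, 1.23, 0.71, 0.70, 1.06, 1.61, 1.31, 0.83, 0.52, 0.67, 1.40, 1.28, 0.62, 1.44, 0.79, 0.11; M̄R̄ = 15.0100 / 17 = 0.8829
UCL = X̄ + 3·M̄R̄/d₂ = 79.6361 + 3 × 0.8829 / 1.128 = 81.9844

81.98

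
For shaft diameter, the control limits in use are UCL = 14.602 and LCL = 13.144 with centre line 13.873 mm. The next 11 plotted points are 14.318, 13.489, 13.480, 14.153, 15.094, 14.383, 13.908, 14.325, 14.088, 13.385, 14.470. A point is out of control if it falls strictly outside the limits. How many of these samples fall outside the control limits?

1

Compare each point to [13.144, 14.602]: sample 5 = 15.094 > UCL.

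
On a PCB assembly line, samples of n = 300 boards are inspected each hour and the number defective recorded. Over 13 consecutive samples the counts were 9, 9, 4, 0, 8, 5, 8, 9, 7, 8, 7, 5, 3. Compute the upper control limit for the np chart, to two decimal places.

13.76

p̄ = Σdᵢ / (k·n) = 82 / (13 × 300) = 0.02103
UCL = np̄ + 3·√(np̄(1−p̄)) = 6.3077 + 3 × √(6.3077×0.97897) = 6.3077 + 3 × 2.4850 = 13.7626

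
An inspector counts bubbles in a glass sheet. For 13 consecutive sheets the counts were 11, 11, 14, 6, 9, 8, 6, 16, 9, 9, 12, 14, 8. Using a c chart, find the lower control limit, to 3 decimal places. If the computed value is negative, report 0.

c̄ = (11 + 11 + 14 + 6 + 9 + 8 + 6 + 16 + 9 + 9 + 12 + 14 + 8) / 13 = 133 / 13 = 10.2308
LCL = c̄ − 3√c̄ = 10.2308 − 3 × 3.1986 = 0.6351

0.635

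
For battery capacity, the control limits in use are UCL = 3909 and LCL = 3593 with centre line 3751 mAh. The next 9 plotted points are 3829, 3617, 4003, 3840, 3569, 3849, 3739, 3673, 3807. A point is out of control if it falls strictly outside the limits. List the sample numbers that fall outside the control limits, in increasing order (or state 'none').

Compare each point to [3593, 3909]: sample 3 = 4003 > UCL; sample 5 = 3569 < LCL.

3, 5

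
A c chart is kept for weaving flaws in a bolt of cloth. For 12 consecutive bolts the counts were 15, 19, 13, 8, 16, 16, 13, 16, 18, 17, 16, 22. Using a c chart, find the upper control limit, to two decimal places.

c̄ = (15 + 19 + 13 + 8 + 16 + 16 + 13 + 16 + 18 + 17 + 16 + 22) / 12 = 189 / 12 = 15.7500
UCL = c̄ + 3√c̄ = 15.7500 + 3 × √15.7500 = 15.7500 + 3 × 3.9686 = 27.6559

27.66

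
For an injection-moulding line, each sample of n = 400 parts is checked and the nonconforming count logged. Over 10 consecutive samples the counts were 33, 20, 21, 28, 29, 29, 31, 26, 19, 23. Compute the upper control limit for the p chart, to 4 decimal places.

p̄ = Σdᵢ / (k·n) = 259 / (10 × 400) = 0.06475
UCL = p̄ + 3·√(p̄(1−p̄)/n) = 0.06475 + 3 × √(0.06475×0.93525/400) = 0.06475 + 3 × 0.01230 = 0.10166

0.1017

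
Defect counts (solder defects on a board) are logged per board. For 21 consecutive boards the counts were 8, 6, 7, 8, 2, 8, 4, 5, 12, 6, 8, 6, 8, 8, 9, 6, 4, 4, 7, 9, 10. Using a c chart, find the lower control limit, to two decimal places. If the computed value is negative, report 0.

0.00

c̄ = (8 + 6 + 7 + 8 + 2 + 8 + 4 + 5 + 12 + 6 + 8 + 6 + 8 + 8 + 9 + 6 + 4 + 4 + 7 + 9 + 10) / 21 = 145 / 21 = 6.9048
LCL = c̄ − 3√c̄ = 6.9048 − 3 × 2.6277 = -0.9783 → 0 (cannot be negative)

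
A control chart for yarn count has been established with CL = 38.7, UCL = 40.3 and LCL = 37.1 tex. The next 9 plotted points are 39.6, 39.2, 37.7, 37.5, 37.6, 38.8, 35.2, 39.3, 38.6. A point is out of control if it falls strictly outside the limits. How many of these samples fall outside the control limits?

Compare each point to [37.1, 40.3]: sample 7 = 35.2 < LCL.

1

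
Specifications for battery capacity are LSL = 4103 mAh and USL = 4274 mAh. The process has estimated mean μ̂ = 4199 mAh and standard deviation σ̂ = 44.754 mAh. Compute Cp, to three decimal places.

0.637

Cp = (USL − LSL) / (6σ̂) = (4274 − 4103) / (6 × 44.754) = 171.0000 / 268.5240 = 0.6368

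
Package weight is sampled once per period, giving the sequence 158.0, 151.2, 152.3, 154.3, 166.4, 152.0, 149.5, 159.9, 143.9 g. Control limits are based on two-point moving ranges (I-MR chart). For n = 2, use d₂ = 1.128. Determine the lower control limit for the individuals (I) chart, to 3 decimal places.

X̄ = (158.0 + 151.2 + 152.3 + 154.3 + 166.4 + 152.0 + 149.5 + 159.9 + 143.9) / 9 = 154.1667
Moving ranges: 6.8, 1.1, 2.0, 12.1, 14.4, 2.5, 10.4, 16.0; M̄R̄ = 65.3000 / 8 = 8.1625
LCL = X̄ − 3·M̄R̄/d₂ = 154.1667 − 3 × 8.1625 / 1.128 = 132.4579

132.458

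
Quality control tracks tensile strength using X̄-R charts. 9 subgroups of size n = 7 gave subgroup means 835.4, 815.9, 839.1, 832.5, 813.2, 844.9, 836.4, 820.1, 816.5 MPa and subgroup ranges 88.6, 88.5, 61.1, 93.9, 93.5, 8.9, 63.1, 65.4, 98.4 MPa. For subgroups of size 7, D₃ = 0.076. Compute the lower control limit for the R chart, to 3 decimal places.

R̄ = (88.6 + 88.5 + 61.1 + 93.9 + 93.5 + 8.9 + 63.1 + 65.4 + 98.4) / 9 = 661.4000 / 9 = 73.4889
LCL_R = D₃·R̄ = 0.076 × 73.4889 = 5.5852

5.585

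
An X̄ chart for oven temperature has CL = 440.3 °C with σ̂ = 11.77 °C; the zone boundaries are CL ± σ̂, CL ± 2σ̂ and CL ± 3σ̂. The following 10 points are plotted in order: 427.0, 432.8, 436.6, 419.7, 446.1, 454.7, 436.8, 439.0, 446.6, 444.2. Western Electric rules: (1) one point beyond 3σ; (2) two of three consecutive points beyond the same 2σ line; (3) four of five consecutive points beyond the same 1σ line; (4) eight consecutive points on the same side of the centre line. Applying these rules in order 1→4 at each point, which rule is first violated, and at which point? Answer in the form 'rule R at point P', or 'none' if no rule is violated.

Zone of each point (C = within 1σ̂, B = 1σ̂–2σ̂, A = 2σ̂–3σ̂, * = beyond 3σ̂; sign = side of CL): 1:-B, 2:-C, 3:-C, 4:-B, 5:+C, 6:+B, 7:-C, 8:-C, 9:+C, 10:+C
No rule fires across all 10 points.

none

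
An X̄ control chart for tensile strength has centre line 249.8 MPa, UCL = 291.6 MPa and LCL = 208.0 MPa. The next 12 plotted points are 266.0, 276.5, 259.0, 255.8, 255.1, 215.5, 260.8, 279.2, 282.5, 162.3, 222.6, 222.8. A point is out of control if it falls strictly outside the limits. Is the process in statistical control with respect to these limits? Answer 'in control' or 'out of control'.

out of control

Compare each point to [208.0, 291.6]: sample 10 = 162.3 < LCL.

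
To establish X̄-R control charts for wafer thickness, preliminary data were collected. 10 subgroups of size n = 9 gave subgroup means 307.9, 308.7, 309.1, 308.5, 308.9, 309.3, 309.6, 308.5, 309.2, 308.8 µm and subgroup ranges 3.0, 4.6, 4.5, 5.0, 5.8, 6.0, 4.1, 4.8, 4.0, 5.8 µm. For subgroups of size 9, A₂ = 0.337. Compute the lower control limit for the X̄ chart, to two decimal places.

X̄̄ = (307.9 + 308.7 + 309.1 + 308.5 + 308.9 + 309.3 + 309.6 + 308.5 + 309.2 + 308.8) / 10 = 3088.5000 / 10 = 308.8500
R̄ = (3.0 + 4.6 + 4.5 + 5.0 + 5.8 + 6.0 + 4.1 + 4.8 + 4.0 + 5.8) / 10 = 47.6000 / 10 = 4.7600
LCL = X̄̄ − A₂·R̄ = 308.8500 − 0.337 × 4.7600 = 307.2459

307.25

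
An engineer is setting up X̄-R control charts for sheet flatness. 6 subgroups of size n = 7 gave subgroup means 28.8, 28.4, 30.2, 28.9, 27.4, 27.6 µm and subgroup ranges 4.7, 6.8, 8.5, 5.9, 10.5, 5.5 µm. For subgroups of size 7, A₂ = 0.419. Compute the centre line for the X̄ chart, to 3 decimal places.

28.550

X̄̄ = (28.8 + 28.4 + 30.2 + 28.9 + 27.4 + 27.6) / 6 = 171.3000 / 6 = 28.5500
CL = X̄̄ = 28.5500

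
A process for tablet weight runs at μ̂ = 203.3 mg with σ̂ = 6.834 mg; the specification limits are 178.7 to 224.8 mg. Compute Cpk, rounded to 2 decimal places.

1.05

Cpu = (USL − μ̂) / (3σ̂) = (224.8 − 203.3) / (3 × 6.834) = 1.0487; Cpl = (μ̂ − LSL) / (3σ̂) = (203.3 − 178.7) / (3 × 6.834) = 1.1999; Cpk = min(Cpu, Cpl) = 1.0487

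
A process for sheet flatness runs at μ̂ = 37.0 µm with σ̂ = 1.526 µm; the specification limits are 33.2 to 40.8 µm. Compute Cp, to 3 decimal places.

0.830

Cp = (USL − LSL) / (6σ̂) = (40.8 − 33.2) / (6 × 1.526) = 7.6000 / 9.1560 = 0.8301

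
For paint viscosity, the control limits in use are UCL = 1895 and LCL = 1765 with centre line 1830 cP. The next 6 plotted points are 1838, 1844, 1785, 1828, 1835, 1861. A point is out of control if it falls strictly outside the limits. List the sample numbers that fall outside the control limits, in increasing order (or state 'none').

none

All 6 points lie within [1765, 1895].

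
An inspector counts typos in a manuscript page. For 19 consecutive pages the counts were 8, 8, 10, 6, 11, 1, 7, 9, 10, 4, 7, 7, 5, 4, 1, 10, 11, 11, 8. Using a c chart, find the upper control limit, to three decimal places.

c̄ = (8 + 8 + 10 + 6 + 11 + 1 + 7 + 9 + 10 + 4 + 7 + 7 + 5 + 4 + 1 + 10 + 11 + 11 + 8) / 19 = 138 / 19 = 7.2632
UCL = c̄ + 3√c̄ = 7.2632 + 3 × √7.2632 = 7.2632 + 3 × 2.6950 = 15.3482

15.348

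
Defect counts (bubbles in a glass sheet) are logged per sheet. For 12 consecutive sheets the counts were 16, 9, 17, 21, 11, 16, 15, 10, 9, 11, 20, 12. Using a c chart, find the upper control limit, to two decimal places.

25.11

c̄ = (16 + 9 + 17 + 21 + 11 + 16 + 15 + 10 + 9 + 11 + 20 + 12) / 12 = 167 / 12 = 13.9167
UCL = c̄ + 3√c̄ = 13.9167 + 3 × √13.9167 = 13.9167 + 3 × 3.7305 = 25.1082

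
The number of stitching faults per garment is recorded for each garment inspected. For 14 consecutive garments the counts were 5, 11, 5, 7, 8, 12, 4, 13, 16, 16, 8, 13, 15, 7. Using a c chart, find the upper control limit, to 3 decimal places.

19.487

c̄ = (5 + 11 + 5 + 7 + 8 + 12 + 4 + 13 + 16 + 16 + 8 + 13 + 15 + 7) / 14 = 140 / 14 = 10.0000
UCL = c̄ + 3√c̄ = 10.0000 + 3 × √10.0000 = 10.0000 + 3 × 3.1623 = 19.4868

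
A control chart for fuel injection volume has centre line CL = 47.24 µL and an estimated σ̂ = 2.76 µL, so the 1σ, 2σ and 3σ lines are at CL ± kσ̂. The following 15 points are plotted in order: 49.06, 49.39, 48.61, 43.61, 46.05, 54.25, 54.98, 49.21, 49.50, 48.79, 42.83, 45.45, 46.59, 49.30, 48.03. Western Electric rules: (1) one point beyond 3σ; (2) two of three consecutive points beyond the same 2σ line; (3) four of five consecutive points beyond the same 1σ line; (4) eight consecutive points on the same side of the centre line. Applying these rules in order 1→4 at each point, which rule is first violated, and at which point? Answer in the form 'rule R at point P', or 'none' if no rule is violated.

Zone of each point (C = within 1σ̂, B = 1σ̂–2σ̂, A = 2σ̂–3σ̂, * = beyond 3σ̂; sign = side of CL): 1:+C, 2:+C, 3:+C, 4:-B, 5:-C, 6:+A, 7:+A, 8:+C, 9:+C, 10:+C, 11:-B, 12:-C, 13:-C, 14:+C, 15:+C
Rule 2 (two of three consecutive points beyond the same 2σ limit) is satisfied at point 7.

rule 2 at point 7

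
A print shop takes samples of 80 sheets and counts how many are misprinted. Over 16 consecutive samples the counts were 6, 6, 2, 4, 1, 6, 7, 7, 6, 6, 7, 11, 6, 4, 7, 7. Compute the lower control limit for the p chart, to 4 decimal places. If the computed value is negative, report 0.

0.0000

p̄ = Σdᵢ / (k·n) = 93 / (16 × 80) = 0.07266
LCL = p̄ − 3·√(p̄(1−p̄)/n) = 0.07266 − 3 × 0.02902 = -0.01441 → 0 (negative, so LCL = 0)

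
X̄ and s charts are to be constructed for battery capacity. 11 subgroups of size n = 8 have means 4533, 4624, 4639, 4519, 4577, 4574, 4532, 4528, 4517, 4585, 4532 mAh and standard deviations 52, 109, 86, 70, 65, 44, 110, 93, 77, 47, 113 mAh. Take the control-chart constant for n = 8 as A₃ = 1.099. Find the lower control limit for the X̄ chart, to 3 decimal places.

X̄̄ = (4533 + 4624 + 4639 + 4519 + 4577 + 4574 + 4532 + 4528 + 4517 + 4585 + 4532) / 11 = 4560.0000
s̄ = (52 + 109 + 86 + 70 + 65 + 44 + 110 + 93 + 77 + 47 + 113) / 11 = 78.7273
LCL = X̄̄ − A₃·s̄ = 4560.0000 − 1.099 × 78.7273 = 4473.4787

4473.479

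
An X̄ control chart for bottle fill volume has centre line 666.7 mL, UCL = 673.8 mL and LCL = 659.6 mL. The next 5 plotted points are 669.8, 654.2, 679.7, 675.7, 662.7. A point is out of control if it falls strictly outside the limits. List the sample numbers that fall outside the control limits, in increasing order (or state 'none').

Compare each point to [659.6, 673.8]: sample 2 = 654.2 < LCL; sample 3 = 679.7 > UCL; sample 4 = 675.7 > UCL.

2, 3, 4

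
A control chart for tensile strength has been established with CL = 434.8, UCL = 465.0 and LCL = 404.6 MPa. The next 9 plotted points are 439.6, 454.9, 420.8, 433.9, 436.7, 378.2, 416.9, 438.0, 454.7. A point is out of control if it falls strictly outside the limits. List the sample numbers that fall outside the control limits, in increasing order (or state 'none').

Compare each point to [404.6, 465.0]: sample 6 = 378.2 < LCL.

6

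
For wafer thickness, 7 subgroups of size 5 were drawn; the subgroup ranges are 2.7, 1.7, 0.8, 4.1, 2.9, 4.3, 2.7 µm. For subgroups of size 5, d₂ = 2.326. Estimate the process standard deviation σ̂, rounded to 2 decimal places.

1.18

R̄ = (2.7 + 1.7 + 0.8 + 4.1 + 2.9 + 4.3 + 2.7) / 7 = 2.7429
σ̂ = R̄ / d₂ = 2.7429 / 2.326 = 1.1792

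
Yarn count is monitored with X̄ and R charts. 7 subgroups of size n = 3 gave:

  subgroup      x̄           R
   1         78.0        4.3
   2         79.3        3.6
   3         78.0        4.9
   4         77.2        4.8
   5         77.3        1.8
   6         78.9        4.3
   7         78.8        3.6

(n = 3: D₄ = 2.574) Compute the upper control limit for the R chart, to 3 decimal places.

10.039

R̄ = (4.3 + 3.6 + 4.9 + 4.8 + 1.8 + 4.3 + 3.6) / 7 = 27.3000 / 7 = 3.9000
UCL_R = D₄·R̄ = 2.574 × 3.9000 = 10.0386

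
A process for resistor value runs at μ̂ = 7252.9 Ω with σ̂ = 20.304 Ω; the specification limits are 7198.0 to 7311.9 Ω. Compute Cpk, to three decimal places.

Cpu = (USL − μ̂) / (3σ̂) = (7311.9 − 7252.9) / (3 × 20.304) = 0.9686; Cpl = (μ̂ − LSL) / (3σ̂) = (7252.9 − 7198.0) / (3 × 20.304) = 0.9013; Cpk = min(Cpu, Cpl) = 0.9013

0.901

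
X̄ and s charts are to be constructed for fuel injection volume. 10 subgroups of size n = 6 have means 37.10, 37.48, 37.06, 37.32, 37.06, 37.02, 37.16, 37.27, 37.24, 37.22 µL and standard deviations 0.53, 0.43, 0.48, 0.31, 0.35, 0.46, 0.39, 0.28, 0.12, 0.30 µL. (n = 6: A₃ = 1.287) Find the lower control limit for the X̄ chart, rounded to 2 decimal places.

X̄̄ = (37.10 + 37.48 + 37.06 + 37.32 + 37.06 + 37.02 + 37.16 + 37.27 + 37.24 + 37.22) / 10 = 37.1930
s̄ = (0.53 + 0.43 + 0.48 + 0.31 + 0.35 + 0.46 + 0.39 + 0.28 + 0.12 + 0.30) / 10 = 0.3650
LCL = X̄̄ − A₃·s̄ = 37.1930 − 1.287 × 0.3650 = 36.7232

36.72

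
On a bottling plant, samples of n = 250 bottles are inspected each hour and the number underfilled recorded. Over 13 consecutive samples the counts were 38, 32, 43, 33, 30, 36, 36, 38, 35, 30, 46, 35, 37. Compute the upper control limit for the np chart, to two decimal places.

p̄ = Σdᵢ / (k·n) = 469 / (13 × 250) = 0.14431
UCL = np̄ + 3·√(np̄(1−p̄)) = 36.0769 + 3 × √(36.0769×0.85569) = 36.0769 + 3 × 5.5561 = 52.7454

52.75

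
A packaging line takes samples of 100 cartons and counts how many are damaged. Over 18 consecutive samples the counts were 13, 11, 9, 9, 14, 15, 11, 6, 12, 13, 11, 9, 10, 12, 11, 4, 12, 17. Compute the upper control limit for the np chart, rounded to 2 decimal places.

p̄ = Σdᵢ / (k·n) = 199 / (18 × 100) = 0.11056
UCL = np̄ + 3·√(np̄(1−p̄)) = 11.0556 + 3 × √(11.0556×0.88944) = 11.0556 + 3 × 3.1358 = 20.4630

20.46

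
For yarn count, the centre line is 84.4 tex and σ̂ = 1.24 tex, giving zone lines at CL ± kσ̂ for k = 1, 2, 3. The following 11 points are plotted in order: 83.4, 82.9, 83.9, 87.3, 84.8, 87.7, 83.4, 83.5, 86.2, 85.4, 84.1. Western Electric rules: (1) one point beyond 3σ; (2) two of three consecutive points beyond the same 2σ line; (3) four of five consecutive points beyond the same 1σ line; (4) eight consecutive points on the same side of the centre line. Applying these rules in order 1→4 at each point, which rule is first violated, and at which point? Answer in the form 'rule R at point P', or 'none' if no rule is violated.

Zone of each point (C = within 1σ̂, B = 1σ̂–2σ̂, A = 2σ̂–3σ̂, * = beyond 3σ̂; sign = side of CL): 1:-C, 2:-B, 3:-C, 4:+A, 5:+C, 6:+A, 7:-C, 8:-C, 9:+B, 10:+C, 11:-C
Rule 2 (two of three consecutive points beyond the same 2σ limit) is satisfied at point 6.

rule 2 at point 6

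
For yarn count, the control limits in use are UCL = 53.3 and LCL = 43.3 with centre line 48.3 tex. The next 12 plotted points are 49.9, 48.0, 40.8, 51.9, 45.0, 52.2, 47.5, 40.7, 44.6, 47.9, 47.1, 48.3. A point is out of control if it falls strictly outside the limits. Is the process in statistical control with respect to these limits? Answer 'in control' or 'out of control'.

out of control

Compare each point to [43.3, 53.3]: sample 3 = 40.8 < LCL; sample 8 = 40.7 < LCL.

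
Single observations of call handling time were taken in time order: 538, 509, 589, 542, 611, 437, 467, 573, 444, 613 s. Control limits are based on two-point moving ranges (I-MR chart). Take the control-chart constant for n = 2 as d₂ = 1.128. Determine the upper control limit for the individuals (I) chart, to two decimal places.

778.46

X̄ = (538 + 509 + 589 + 542 + 611 + 437 + 467 + 573 + 444 + 613) / 10 = 532.3000
Moving ranges: 29, 80, 47, 69, 174, 30, 106, 129, 169; M̄R̄ = 833.0000 / 9 = 92.5556
UCL = X̄ + 3·M̄R̄/d₂ = 532.3000 + 3 × 92.5556 / 1.128 = 778.4584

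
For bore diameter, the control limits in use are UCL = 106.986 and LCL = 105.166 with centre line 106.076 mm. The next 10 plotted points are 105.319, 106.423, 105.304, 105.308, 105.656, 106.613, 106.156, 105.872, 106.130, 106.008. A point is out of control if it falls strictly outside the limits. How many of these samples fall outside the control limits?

0

All 10 points lie within [105.166, 106.986].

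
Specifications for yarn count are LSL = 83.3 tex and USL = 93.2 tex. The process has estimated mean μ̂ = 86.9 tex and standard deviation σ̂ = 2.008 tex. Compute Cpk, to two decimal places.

0.60

Cpu = (USL − μ̂) / (3σ̂) = (93.2 − 86.9) / (3 × 2.008) = 1.0458; Cpl = (μ̂ − LSL) / (3σ̂) = (86.9 − 83.3) / (3 × 2.008) = 0.5976; Cpk = min(Cpu, Cpl) = 0.5976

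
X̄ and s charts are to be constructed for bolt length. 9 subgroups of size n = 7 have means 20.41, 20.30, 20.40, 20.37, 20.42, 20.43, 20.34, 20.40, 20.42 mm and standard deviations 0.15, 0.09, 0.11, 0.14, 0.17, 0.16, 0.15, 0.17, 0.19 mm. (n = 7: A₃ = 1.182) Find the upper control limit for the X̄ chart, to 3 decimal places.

X̄̄ = (20.41 + 20.30 + 20.40 + 20.37 + 20.42 + 20.43 + 20.34 + 20.40 + 20.42) / 9 = 20.3878
s̄ = (0.15 + 0.09 + 0.11 + 0.14 + 0.17 + 0.16 + 0.15 + 0.17 + 0.19) / 9 = 0.1478
UCL = X̄̄ + A₃·s̄ = 20.3878 + 1.182 × 0.1478 = 20.5625

20.562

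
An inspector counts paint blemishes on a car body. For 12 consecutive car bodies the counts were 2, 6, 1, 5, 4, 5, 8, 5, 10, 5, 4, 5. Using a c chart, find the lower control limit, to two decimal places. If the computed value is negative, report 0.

0.00

c̄ = (2 + 6 + 1 + 5 + 4 + 5 + 8 + 5 + 10 + 5 + 4 + 5) / 12 = 60 / 12 = 5.0000
LCL = c̄ − 3√c̄ = 5.0000 − 3 × 2.2361 = -1.7082 → 0 (cannot be negative)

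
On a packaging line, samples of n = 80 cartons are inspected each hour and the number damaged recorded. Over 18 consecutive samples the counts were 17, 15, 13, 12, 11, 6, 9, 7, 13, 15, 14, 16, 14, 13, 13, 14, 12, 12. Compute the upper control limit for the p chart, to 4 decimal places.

p̄ = Σdᵢ / (k·n) = 226 / (18 × 80) = 0.15694
UCL = p̄ + 3·√(p̄(1−p̄)/n) = 0.15694 + 3 × √(0.15694×0.84306/80) = 0.15694 + 3 × 0.04067 = 0.27895

0.2789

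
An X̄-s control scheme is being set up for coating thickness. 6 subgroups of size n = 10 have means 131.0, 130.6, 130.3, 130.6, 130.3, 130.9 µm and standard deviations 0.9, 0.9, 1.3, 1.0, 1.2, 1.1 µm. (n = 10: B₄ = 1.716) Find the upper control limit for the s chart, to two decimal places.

1.83

s̄ = (0.9 + 0.9 + 1.3 + 1.0 + 1.2 + 1.1) / 6 = 1.0667
UCL_s = B₄·s̄ = 1.716 × 1.0667 = 1.8304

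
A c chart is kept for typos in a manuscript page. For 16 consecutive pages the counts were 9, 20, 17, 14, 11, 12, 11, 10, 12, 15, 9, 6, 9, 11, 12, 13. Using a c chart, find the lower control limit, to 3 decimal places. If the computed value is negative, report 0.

1.572

c̄ = (9 + 20 + 17 + 14 + 11 + 12 + 11 + 10 + 12 + 15 + 9 + 6 + 9 + 11 + 12 + 13) / 16 = 191 / 16 = 11.9375
LCL = c̄ − 3√c̄ = 11.9375 − 3 × 3.4551 = 1.5723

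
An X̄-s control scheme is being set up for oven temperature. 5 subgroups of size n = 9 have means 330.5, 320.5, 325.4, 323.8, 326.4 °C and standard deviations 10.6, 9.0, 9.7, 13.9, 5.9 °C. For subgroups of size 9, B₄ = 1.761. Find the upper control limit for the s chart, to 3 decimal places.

s̄ = (10.6 + 9.0 + 9.7 + 13.9 + 5.9) / 5 = 9.8200
UCL_s = B₄·s̄ = 1.761 × 9.8200 = 17.2930

17.293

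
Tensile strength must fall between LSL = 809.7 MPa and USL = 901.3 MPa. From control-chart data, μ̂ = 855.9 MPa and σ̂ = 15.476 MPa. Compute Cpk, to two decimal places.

Cpu = (USL − μ̂) / (3σ̂) = (901.3 − 855.9) / (3 × 15.476) = 0.9779; Cpl = (μ̂ − LSL) / (3σ̂) = (855.9 − 809.7) / (3 × 15.476) = 0.9951; Cpk = min(Cpu, Cpl) = 0.9779

0.98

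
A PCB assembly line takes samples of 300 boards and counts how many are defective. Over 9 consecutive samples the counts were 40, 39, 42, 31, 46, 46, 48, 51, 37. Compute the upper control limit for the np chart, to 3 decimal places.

60.292

p̄ = Σdᵢ / (k·n) = 380 / (9 × 300) = 0.14074
UCL = np̄ + 3·√(np̄(1−p̄)) = 42.2222 + 3 × √(42.2222×0.85926) = 42.2222 + 3 × 6.0233 = 60.2920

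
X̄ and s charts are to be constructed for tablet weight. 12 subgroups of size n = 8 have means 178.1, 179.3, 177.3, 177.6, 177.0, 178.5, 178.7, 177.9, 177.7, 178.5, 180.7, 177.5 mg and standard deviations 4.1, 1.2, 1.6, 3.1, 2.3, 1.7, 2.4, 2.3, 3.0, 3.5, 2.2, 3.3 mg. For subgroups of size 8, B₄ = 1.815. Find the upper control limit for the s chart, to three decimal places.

4.643

s̄ = (4.1 + 1.2 + 1.6 + 3.1 + 2.3 + 1.7 + 2.4 + 2.3 + 3.0 + 3.5 + 2.2 + 3.3) / 12 = 2.5583
UCL_s = B₄·s̄ = 1.815 × 2.5583 = 4.6434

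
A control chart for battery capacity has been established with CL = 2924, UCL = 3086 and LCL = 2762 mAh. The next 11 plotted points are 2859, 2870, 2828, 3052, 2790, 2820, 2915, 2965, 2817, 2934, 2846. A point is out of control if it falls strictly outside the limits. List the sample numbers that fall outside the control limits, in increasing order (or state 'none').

All 11 points lie within [2762, 3086].

none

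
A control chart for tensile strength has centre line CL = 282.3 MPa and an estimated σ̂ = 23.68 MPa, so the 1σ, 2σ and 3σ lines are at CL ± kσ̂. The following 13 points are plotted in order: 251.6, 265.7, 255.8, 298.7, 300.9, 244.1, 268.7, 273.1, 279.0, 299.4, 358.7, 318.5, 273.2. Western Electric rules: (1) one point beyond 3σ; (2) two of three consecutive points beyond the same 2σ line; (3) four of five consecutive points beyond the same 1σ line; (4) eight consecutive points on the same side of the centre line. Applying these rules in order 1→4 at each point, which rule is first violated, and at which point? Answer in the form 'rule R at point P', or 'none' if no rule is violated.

rule 1 at point 11

Zone of each point (C = within 1σ̂, B = 1σ̂–2σ̂, A = 2σ̂–3σ̂, * = beyond 3σ̂; sign = side of CL): 1:-B, 2:-C, 3:-B, 4:+C, 5:+C, 6:-B, 7:-C, 8:-C, 9:-C, 10:+C, 11:+*, 12:+B, 13:-C
Rule 1 (one point beyond the 3σ limits) is satisfied at point 11.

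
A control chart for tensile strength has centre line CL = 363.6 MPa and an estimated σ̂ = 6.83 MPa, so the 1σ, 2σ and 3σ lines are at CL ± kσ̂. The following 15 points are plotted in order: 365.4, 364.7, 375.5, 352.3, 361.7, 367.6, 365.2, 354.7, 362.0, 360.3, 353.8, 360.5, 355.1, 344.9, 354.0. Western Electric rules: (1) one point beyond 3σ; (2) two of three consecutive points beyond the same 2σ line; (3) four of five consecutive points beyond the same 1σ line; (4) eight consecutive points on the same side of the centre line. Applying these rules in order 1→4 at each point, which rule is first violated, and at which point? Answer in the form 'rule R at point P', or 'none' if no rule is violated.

Zone of each point (C = within 1σ̂, B = 1σ̂–2σ̂, A = 2σ̂–3σ̂, * = beyond 3σ̂; sign = side of CL): 1:+C, 2:+C, 3:+B, 4:-B, 5:-C, 6:+C, 7:+C, 8:-B, 9:-C, 10:-C, 11:-B, 12:-C, 13:-B, 14:-A, 15:-B
Rule 3 (four of five consecutive points beyond the same 1σ limit) is satisfied at point 15.

rule 3 at point 15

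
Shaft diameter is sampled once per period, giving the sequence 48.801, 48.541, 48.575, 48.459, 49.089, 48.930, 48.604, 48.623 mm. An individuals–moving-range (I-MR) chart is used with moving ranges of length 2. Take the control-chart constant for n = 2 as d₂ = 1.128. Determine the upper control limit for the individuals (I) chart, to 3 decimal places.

X̄ = (48.801 + 48.541 + 48.575 + 48.459 + 49.089 + 48.930 + 48.604 + 48.623) / 8 = 48.7028
Moving ranges: 0.260, 0.034, 0.116, 0.630, 0.159, 0.326, 0.019; M̄R̄ = 1.5440 / 7 = 0.2206
UCL = X̄ + 3·M̄R̄/d₂ = 48.7028 + 3 × 0.2206 / 1.128 = 49.2894

49.289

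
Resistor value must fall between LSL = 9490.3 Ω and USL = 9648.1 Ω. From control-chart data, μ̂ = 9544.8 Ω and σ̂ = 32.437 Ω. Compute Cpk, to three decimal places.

0.560

Cpu = (USL − μ̂) / (3σ̂) = (9648.1 − 9544.8) / (3 × 32.437) = 1.0615; Cpl = (μ̂ − LSL) / (3σ̂) = (9544.8 − 9490.3) / (3 × 32.437) = 0.5601; Cpk = min(Cpu, Cpl) = 0.5601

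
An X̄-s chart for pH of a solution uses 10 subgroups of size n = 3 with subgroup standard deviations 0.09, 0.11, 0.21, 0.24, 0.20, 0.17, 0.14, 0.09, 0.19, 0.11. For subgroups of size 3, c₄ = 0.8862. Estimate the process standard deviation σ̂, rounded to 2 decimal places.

s̄ = (0.09 + 0.11 + 0.21 + 0.24 + 0.20 + 0.17 + 0.14 + 0.09 + 0.19 + 0.11) / 10 = 0.1550
σ̂ = s̄ / c₄ = 0.1550 / 0.8862 = 0.1749

0.17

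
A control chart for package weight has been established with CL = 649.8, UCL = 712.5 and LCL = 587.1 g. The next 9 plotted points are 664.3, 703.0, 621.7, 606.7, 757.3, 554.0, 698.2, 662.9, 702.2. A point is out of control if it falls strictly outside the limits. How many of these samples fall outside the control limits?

2

Compare each point to [587.1, 712.5]: sample 5 = 757.3 > UCL; sample 6 = 554.0 < LCL.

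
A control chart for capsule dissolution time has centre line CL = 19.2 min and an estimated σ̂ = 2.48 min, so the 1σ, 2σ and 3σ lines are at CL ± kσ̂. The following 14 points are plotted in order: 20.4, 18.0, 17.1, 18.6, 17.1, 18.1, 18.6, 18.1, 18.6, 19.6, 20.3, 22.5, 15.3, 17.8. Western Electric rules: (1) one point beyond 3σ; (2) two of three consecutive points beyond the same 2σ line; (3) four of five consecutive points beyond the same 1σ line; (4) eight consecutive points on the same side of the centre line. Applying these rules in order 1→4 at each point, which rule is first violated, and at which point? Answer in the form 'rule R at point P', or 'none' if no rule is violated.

Zone of each point (C = within 1σ̂, B = 1σ̂–2σ̂, A = 2σ̂–3σ̂, * = beyond 3σ̂; sign = side of CL): 1:+C, 2:-C, 3:-C, 4:-C, 5:-C, 6:-C, 7:-C, 8:-C, 9:-C, 10:+C, 11:+C, 12:+B, 13:-B, 14:-C
Rule 4 (eight consecutive points on the same side of the centre line) is satisfied at point 9.

rule 4 at point 9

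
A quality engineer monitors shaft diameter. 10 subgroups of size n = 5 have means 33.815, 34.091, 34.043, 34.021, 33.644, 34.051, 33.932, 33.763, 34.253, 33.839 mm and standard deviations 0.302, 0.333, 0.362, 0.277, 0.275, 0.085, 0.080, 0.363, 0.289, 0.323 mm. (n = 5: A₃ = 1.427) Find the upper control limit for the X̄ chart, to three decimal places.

X̄̄ = (33.815 + 34.091 + 34.043 + 34.021 + 33.644 + 34.051 + 33.932 + 33.763 + 34.253 + 33.839) / 10 = 33.9452
s̄ = (0.302 + 0.333 + 0.362 + 0.277 + 0.275 + 0.085 + 0.080 + 0.363 + 0.289 + 0.323) / 10 = 0.2689
UCL = X̄̄ + A₃·s̄ = 33.9452 + 1.427 × 0.2689 = 34.3289

34.329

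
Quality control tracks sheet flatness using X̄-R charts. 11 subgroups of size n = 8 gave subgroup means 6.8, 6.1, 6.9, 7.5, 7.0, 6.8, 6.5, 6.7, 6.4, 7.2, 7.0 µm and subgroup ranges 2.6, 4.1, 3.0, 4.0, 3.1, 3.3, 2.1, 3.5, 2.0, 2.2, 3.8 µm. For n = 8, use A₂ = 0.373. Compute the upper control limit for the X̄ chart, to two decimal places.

7.95

X̄̄ = (6.8 + 6.1 + 6.9 + 7.5 + 7.0 + 6.8 + 6.5 + 6.7 + 6.4 + 7.2 + 7.0) / 11 = 74.9000 / 11 = 6.8091
R̄ = (2.6 + 4.1 + 3.0 + 4.0 + 3.1 + 3.3 + 2.1 + 3.5 + 2.0 + 2.2 + 3.8) / 11 = 33.7000 / 11 = 3.0636
UCL = X̄̄ + A₂·R̄ = 6.8091 + 0.373 × 3.0636 = 7.9518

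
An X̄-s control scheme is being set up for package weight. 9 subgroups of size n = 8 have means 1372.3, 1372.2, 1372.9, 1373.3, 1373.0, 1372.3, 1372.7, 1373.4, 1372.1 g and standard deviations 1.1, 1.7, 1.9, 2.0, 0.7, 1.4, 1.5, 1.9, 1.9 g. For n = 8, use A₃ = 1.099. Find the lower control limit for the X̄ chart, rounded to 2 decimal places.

1370.97

X̄̄ = (1372.3 + 1372.2 + 1372.9 + 1373.3 + 1373.0 + 1372.3 + 1372.7 + 1373.4 + 1372.1) / 9 = 1372.6889
s̄ = (1.1 + 1.7 + 1.9 + 2.0 + 0.7 + 1.4 + 1.5 + 1.9 + 1.9) / 9 = 1.5667
LCL = X̄̄ − A₃·s̄ = 1372.6889 − 1.099 × 1.5667 = 1370.9671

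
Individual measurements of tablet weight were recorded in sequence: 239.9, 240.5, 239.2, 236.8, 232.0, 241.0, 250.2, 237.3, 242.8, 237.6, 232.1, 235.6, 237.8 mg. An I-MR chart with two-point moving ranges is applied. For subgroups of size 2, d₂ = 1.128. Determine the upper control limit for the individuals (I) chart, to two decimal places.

252.44

X̄ = (239.9 + 240.5 + 239.2 + 236.8 + 232.0 + 241.0 + 250.2 + 237.3 + 242.8 + 237.6 + 232.1 + 235.6 + 237.8) / 13 = 238.6769
Moving ranges: 0.6, 1.3, 2.4, 4.8, 9.0, 9.2, 12.9, 5.5, 5.2, 5.5, 3.5, 2.2; M̄R̄ = 62.1000 / 12 = 5.1750
UCL = X̄ + 3·M̄R̄/d₂ = 238.6769 + 3 × 5.1750 / 1.128 = 252.4402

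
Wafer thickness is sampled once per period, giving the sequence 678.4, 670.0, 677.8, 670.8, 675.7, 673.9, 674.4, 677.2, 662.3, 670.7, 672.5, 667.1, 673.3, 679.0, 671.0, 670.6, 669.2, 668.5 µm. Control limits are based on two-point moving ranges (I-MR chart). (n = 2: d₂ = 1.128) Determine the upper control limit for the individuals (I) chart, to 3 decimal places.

X̄ = (678.4 + 670.0 + 677.8 + 670.8 + 675.7 + 673.9 + 674.4 + 677.2 + 662.3 + 670.7 + 672.5 + 667.1 + 673.3 + 679.0 + 671.0 + 670.6 + 669.2 + 668.5) / 18 = 672.3556
Moving ranges: 8.4, 7.8, 7.0, 4.9, 1.8, 0.5, 2.8, 14.9, 8.4, 1.8, 5.4, 6.2, 5.7, 8.0, 0.4, 1.4, 0.7; M̄R̄ = 86.1000 / 17 = 5.0647
UCL = X̄ + 3·M̄R̄/d₂ = 672.3556 + 3 × 5.0647 / 1.128 = 685.8255

685.826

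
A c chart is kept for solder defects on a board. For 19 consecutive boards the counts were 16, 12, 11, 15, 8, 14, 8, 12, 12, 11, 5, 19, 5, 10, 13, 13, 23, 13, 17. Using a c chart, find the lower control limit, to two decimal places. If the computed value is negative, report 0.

1.88

c̄ = (16 + 12 + 11 + 15 + 8 + 14 + 8 + 12 + 12 + 11 + 5 + 19 + 5 + 10 + 13 + 13 + 23 + 13 + 17) / 19 = 237 / 19 = 12.4737
LCL = c̄ − 3√c̄ = 12.4737 − 3 × 3.5318 = 1.8783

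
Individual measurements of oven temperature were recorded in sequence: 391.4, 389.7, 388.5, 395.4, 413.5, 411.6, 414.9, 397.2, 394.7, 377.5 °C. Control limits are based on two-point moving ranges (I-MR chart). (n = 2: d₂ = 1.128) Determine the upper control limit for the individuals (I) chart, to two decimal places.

418.27

X̄ = (391.4 + 389.7 + 388.5 + 395.4 + 413.5 + 411.6 + 414.9 + 397.2 + 394.7 + 377.5) / 10 = 397.4400
Moving ranges: 1.7, 1.2, 6.9, 18.1, 1.9, 3.3, 17.7, 2.5, 17.2; M̄R̄ = 70.5000 / 9 = 7.8333
UCL = X̄ + 3·M̄R̄/d₂ = 397.4400 + 3 × 7.8333 / 1.128 = 418.2733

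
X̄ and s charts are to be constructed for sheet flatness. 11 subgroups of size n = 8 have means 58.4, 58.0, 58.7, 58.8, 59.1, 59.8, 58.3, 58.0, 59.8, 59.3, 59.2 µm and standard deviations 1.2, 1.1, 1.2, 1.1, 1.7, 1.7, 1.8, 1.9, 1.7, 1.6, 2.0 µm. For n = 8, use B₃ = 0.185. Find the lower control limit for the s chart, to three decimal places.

0.286

s̄ = (1.2 + 1.1 + 1.2 + 1.1 + 1.7 + 1.7 + 1.8 + 1.9 + 1.7 + 1.6 + 2.0) / 11 = 1.5455
LCL_s = B₃·s̄ = 0.185 × 1.5455 = 0.2859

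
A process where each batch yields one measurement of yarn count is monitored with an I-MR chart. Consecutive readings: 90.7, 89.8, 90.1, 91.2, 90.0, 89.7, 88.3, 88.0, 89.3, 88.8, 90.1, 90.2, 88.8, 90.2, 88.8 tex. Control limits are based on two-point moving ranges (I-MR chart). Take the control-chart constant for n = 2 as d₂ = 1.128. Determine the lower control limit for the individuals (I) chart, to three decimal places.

X̄ = (90.7 + 89.8 + 90.1 + 91.2 + 90.0 + 89.7 + 88.3 + 88.0 + 89.3 + 88.8 + 90.1 + 90.2 + 88.8 + 90.2 + 88.8) / 15 = 89.6000
Moving ranges: 0.9, 0.3, 1.1, 1.2, 0.3, 1.4, 0.3, 1.3, 0.5, 1.3, 0.1, 1.4, 1.4, 1.4; M̄R̄ = 12.9000 / 14 = 0.9214
LCL = X̄ − 3·M̄R̄/d₂ = 89.6000 − 3 × 0.9214 / 1.128 = 87.1494

87.149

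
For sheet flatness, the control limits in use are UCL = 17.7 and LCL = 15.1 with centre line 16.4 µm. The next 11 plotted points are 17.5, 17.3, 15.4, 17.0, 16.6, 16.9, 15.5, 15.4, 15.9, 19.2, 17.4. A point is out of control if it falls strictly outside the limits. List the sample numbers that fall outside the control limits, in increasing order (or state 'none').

Compare each point to [15.1, 17.7]: sample 10 = 19.2 > UCL.

10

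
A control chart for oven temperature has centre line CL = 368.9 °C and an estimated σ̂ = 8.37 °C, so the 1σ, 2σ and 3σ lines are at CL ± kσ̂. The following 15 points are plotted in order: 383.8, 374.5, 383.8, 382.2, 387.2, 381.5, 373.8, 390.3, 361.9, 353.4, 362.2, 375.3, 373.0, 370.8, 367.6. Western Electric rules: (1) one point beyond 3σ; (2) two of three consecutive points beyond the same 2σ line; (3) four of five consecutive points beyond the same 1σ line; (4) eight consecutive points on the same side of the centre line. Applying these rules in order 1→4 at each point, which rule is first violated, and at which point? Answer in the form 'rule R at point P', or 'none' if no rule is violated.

rule 3 at point 5

Zone of each point (C = within 1σ̂, B = 1σ̂–2σ̂, A = 2σ̂–3σ̂, * = beyond 3σ̂; sign = side of CL): 1:+B, 2:+C, 3:+B, 4:+B, 5:+A, 6:+B, 7:+C, 8:+A, 9:-C, 10:-B, 11:-C, 12:+C, 13:+C, 14:+C, 15:-C
Rule 3 (four of five consecutive points beyond the same 1σ limit) is satisfied at point 5.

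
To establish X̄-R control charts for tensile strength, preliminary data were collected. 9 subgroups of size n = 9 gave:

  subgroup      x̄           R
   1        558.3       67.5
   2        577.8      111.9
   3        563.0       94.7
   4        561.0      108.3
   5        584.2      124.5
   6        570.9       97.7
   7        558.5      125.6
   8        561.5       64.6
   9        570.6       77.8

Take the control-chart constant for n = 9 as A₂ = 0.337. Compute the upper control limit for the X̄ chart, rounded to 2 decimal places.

X̄̄ = (558.3 + 577.8 + 563.0 + 561.0 + 584.2 + 570.9 + 558.5 + 561.5 + 570.6) / 9 = 5105.8000 / 9 = 567.3111
R̄ = (67.5 + 111.9 + 94.7 + 108.3 + 124.5 + 97.7 + 125.6 + 64.6 + 77.8) / 9 = 872.6000 / 9 = 96.9556
UCL = X̄̄ + A₂·R̄ = 567.3111 + 0.337 × 96.9556 = 599.9851

599.99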